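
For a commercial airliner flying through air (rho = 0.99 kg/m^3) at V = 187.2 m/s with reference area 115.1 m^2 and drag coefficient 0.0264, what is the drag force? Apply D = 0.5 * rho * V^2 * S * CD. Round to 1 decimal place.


Step 1: Dynamic pressure q = 0.5 * 0.99 * 187.2^2 = 17346.7008 Pa
Step 2: Drag D = q * S * CD = 17346.7008 * 115.1 * 0.0264
Step 3: D = 52710.4 N

52710.4


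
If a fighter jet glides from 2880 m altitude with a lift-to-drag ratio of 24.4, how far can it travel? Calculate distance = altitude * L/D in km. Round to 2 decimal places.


Step 1: Glide distance = altitude * L/D = 2880 * 24.4 = 70272.0 m
Step 2: Convert to km: 70272.0 / 1000 = 70.27 km

70.27


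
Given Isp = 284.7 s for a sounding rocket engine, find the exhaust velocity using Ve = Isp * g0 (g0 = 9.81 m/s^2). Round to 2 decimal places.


Step 1: Ve = Isp * g0 = 284.7 * 9.81
Step 2: Ve = 2792.91 m/s

2792.91


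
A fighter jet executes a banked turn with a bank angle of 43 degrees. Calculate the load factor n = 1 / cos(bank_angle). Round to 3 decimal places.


Step 1: Convert 43 degrees to radians = 0.750492
Step 2: cos(43 deg) = 0.731354
Step 3: n = 1 / 0.731354 = 1.367

1.367


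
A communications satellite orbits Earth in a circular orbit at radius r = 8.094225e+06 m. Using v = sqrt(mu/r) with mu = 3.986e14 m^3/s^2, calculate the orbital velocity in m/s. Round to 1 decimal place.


Step 1: mu / r = 3.986e14 / 8.094225e+06 = 49244986.3946
Step 2: v = sqrt(49244986.3946) = 7017.5 m/s

7017.5


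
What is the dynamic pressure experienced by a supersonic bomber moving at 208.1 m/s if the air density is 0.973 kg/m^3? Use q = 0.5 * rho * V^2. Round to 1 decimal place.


Step 1: V^2 = 208.1^2 = 43305.61
Step 2: q = 0.5 * 0.973 * 43305.61
Step 3: q = 21068.2 Pa

21068.2


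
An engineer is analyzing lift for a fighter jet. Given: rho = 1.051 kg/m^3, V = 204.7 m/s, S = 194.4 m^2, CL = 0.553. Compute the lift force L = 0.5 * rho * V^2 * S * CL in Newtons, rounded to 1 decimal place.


Step 1: Calculate dynamic pressure q = 0.5 * 1.051 * 204.7^2 = 0.5 * 1.051 * 41902.09 = 22019.5483 Pa
Step 2: Multiply by wing area and lift coefficient: L = 22019.5483 * 194.4 * 0.553
Step 3: L = 4280600.1885 * 0.553 = 2367171.9 N

2367171.9


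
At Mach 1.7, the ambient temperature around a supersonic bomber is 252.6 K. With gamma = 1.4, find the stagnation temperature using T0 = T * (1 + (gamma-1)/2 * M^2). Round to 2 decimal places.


Step 1: (gamma-1)/2 = 0.2
Step 2: M^2 = 2.89
Step 3: 1 + 0.2 * 2.89 = 1.578
Step 4: T0 = 252.6 * 1.578 = 398.60 K

398.60


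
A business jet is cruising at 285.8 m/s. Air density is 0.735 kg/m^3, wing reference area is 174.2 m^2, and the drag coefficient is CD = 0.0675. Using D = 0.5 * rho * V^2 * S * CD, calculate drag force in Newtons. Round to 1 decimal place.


Step 1: Dynamic pressure q = 0.5 * 0.735 * 285.8^2 = 30018.0027 Pa
Step 2: Drag D = q * S * CD = 30018.0027 * 174.2 * 0.0675
Step 3: D = 352966.7 N

352966.7


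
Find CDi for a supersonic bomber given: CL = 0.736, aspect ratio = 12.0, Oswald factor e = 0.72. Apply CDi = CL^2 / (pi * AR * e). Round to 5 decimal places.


Step 1: CL^2 = 0.736^2 = 0.541696
Step 2: pi * AR * e = 3.14159 * 12.0 * 0.72 = 27.143361
Step 3: CDi = 0.541696 / 27.143361 = 0.01996

0.01996


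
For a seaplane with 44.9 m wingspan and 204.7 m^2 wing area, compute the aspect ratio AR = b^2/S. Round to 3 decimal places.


Step 1: b^2 = 44.9^2 = 2016.01
Step 2: AR = 2016.01 / 204.7 = 9.849

9.849


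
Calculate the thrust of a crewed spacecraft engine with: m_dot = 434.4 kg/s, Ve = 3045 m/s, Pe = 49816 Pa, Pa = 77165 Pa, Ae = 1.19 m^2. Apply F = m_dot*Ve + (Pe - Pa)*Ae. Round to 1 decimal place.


Step 1: Momentum thrust = m_dot * Ve = 434.4 * 3045 = 1322748.0 N
Step 2: Pressure thrust = (Pe - Pa) * Ae = (49816 - 77165) * 1.19 = -32545.31 N
Step 3: Total thrust F = 1322748.0 + -32545.31 = 1290202.7 N

1290202.7


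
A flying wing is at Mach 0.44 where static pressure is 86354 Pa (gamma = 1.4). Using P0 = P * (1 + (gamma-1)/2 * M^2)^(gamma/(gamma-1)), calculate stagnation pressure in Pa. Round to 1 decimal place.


Step 1: (gamma-1)/2 * M^2 = 0.2 * 0.1936 = 0.03872
Step 2: 1 + 0.03872 = 1.03872
Step 3: Exponent gamma/(gamma-1) = 3.5
Step 4: P0 = 86354 * 1.03872^3.5 = 98634.1 Pa

98634.1


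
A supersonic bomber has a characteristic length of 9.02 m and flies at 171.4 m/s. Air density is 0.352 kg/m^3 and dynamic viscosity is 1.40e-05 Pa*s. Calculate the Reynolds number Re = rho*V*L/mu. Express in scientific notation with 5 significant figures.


Step 1: Numerator = rho * V * L = 0.352 * 171.4 * 9.02 = 544.201856
Step 2: Re = 544.201856 / 1.40e-05
Step 3: Re = 3.8872e+07

3.8872e+07


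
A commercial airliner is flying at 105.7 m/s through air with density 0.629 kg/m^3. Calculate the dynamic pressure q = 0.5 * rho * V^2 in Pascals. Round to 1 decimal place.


Step 1: V^2 = 105.7^2 = 11172.49
Step 2: q = 0.5 * 0.629 * 11172.49
Step 3: q = 3513.7 Pa

3513.7


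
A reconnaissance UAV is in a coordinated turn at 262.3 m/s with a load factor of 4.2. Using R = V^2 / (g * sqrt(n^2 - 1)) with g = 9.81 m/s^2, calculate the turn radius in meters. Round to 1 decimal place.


Step 1: V^2 = 262.3^2 = 68801.29
Step 2: n^2 - 1 = 4.2^2 - 1 = 16.64
Step 3: sqrt(16.64) = 4.079216
Step 4: R = 68801.29 / (9.81 * 4.079216) = 1719.3 m

1719.3


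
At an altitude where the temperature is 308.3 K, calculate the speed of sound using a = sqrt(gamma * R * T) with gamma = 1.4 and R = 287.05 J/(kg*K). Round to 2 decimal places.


Step 1: gamma * R * T = 1.4 * 287.05 * 308.3 = 123896.521
Step 2: a = sqrt(123896.521) = 351.99 m/s

351.99


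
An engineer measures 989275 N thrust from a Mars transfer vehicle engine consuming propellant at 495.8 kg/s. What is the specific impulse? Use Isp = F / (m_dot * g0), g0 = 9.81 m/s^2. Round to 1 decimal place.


Step 1: m_dot * g0 = 495.8 * 9.81 = 4863.8
Step 2: Isp = 989275 / 4863.8 = 203.4 s

203.4


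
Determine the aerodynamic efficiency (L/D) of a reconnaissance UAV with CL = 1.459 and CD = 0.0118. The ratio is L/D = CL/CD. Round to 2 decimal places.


Step 1: L/D = CL / CD = 1.459 / 0.0118
Step 2: L/D = 123.64

123.64


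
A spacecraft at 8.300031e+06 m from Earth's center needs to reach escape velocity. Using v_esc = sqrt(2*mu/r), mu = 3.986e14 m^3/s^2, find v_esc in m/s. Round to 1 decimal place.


Step 1: 2*mu/r = 2 * 3.986e14 / 8.300031e+06 = 96047834.0382
Step 2: v_esc = sqrt(96047834.0382) = 9800.4 m/s

9800.4


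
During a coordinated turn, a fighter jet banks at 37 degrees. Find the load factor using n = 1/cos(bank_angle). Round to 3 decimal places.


Step 1: Convert 37 degrees to radians = 0.645772
Step 2: cos(37 deg) = 0.798636
Step 3: n = 1 / 0.798636 = 1.252

1.252


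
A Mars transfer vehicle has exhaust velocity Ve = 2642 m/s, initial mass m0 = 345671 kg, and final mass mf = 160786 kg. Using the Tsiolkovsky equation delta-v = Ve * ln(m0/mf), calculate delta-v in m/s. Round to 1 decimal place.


Step 1: Mass ratio m0/mf = 345671 / 160786 = 2.149882
Step 2: ln(2.149882) = 0.765413
Step 3: delta-v = 2642 * 0.765413 = 2022.2 m/s

2022.2


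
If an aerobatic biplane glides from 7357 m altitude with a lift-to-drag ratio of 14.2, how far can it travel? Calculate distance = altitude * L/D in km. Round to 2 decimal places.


Step 1: Glide distance = altitude * L/D = 7357 * 14.2 = 104469.4 m
Step 2: Convert to km: 104469.4 / 1000 = 104.47 km

104.47


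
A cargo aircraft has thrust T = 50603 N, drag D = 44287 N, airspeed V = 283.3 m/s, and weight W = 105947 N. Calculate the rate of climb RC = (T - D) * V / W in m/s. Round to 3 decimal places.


Step 1: Excess thrust = T - D = 50603 - 44287 = 6316 N
Step 2: Excess power = 6316 * 283.3 = 1789322.8 W
Step 3: RC = 1789322.8 / 105947 = 16.889 m/s

16.889


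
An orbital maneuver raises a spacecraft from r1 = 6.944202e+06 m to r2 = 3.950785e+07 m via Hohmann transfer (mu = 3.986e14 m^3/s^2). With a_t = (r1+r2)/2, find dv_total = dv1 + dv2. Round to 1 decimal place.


Step 1: Transfer semi-major axis a_t = (6.944202e+06 + 3.950785e+07) / 2 = 2.322603e+07 m
Step 2: v1 (circular at r1) = sqrt(mu/r1) = 7576.31 m/s
Step 3: v_t1 = sqrt(mu*(2/r1 - 1/a_t)) = 9881.25 m/s
Step 4: dv1 = |9881.25 - 7576.31| = 2304.94 m/s
Step 5: v2 (circular at r2) = 3176.34 m/s, v_t2 = 1736.8 m/s
Step 6: dv2 = |3176.34 - 1736.8| = 1439.54 m/s
Step 7: Total delta-v = 2304.94 + 1439.54 = 3744.5 m/s

3744.5


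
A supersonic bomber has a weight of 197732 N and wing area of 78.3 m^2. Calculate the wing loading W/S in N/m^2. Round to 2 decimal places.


Step 1: Wing loading = W / S = 197732 / 78.3
Step 2: Wing loading = 2525.31 N/m^2

2525.31


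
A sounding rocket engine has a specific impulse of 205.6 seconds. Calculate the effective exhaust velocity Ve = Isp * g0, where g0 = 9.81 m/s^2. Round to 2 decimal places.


Step 1: Ve = Isp * g0 = 205.6 * 9.81
Step 2: Ve = 2016.94 m/s

2016.94


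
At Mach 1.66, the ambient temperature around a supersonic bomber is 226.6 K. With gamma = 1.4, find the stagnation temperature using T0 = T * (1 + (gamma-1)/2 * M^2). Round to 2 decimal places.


Step 1: (gamma-1)/2 = 0.2
Step 2: M^2 = 2.7556
Step 3: 1 + 0.2 * 2.7556 = 1.55112
Step 4: T0 = 226.6 * 1.55112 = 351.48 K

351.48


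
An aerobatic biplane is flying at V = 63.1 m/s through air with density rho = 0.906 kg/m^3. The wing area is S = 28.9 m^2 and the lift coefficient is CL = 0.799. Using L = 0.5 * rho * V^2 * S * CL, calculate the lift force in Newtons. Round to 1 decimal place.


Step 1: Calculate dynamic pressure q = 0.5 * 0.906 * 63.1^2 = 0.5 * 0.906 * 3981.61 = 1803.6693 Pa
Step 2: Multiply by wing area and lift coefficient: L = 1803.6693 * 28.9 * 0.799
Step 3: L = 52126.0436 * 0.799 = 41648.7 N

41648.7


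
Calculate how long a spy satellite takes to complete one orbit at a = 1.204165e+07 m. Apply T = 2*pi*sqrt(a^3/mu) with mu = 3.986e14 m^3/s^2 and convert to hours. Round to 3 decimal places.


Step 1: a^3 / mu = 1.746055e+21 / 3.986e14 = 4.380470e+06
Step 2: sqrt(4.380470e+06) = 2092.9572 s
Step 3: T = 2*pi * 2092.9572 = 13150.44 s
Step 4: T in hours = 13150.44 / 3600 = 3.653 hours

3.653


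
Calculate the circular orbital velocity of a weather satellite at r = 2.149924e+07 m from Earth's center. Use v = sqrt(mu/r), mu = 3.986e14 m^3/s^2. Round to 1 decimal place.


Step 1: mu / r = 3.986e14 / 2.149924e+07 = 18540190.2579
Step 2: v = sqrt(18540190.2579) = 4305.8 m/s

4305.8


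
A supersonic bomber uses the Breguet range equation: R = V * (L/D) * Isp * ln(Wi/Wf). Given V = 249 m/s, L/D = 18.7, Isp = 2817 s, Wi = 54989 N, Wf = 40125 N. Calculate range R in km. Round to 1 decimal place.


Step 1: Coefficient = V * (L/D) * Isp = 249 * 18.7 * 2817 = 13116797.1 m
Step 2: Wi/Wf = 54989 / 40125 = 1.370442
Step 3: ln(1.370442) = 0.315134
Step 4: R = 13116797.1 * 0.315134 = 4133543.3 m = 4133.5 km

4133.5


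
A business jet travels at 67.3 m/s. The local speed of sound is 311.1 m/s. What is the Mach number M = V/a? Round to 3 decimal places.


Step 1: M = V / a = 67.3 / 311.1
Step 2: M = 0.216

0.216


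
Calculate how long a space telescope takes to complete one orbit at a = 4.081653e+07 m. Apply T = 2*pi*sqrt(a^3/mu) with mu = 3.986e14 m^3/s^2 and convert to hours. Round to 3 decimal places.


Step 1: a^3 / mu = 6.799989e+22 / 3.986e14 = 1.705968e+08
Step 2: sqrt(1.705968e+08) = 13061.272 s
Step 3: T = 2*pi * 13061.272 = 82066.39 s
Step 4: T in hours = 82066.39 / 3600 = 22.796 hours

22.796


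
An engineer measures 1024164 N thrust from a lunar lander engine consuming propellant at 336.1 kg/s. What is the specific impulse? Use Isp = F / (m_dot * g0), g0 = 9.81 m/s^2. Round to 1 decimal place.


Step 1: m_dot * g0 = 336.1 * 9.81 = 3297.14
Step 2: Isp = 1024164 / 3297.14 = 310.6 s

310.6


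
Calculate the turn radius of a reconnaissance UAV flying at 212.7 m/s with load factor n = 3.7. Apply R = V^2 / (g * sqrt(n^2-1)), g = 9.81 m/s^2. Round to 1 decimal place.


Step 1: V^2 = 212.7^2 = 45241.29
Step 2: n^2 - 1 = 3.7^2 - 1 = 12.69
Step 3: sqrt(12.69) = 3.562303
Step 4: R = 45241.29 / (9.81 * 3.562303) = 1294.6 m

1294.6


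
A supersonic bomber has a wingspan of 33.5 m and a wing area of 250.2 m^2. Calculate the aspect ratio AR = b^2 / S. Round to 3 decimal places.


Step 1: b^2 = 33.5^2 = 1122.25
Step 2: AR = 1122.25 / 250.2 = 4.485

4.485


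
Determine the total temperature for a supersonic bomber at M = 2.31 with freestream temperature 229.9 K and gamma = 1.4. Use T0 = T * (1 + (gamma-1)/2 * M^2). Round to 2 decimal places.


Step 1: (gamma-1)/2 = 0.2
Step 2: M^2 = 5.3361
Step 3: 1 + 0.2 * 5.3361 = 2.06722
Step 4: T0 = 229.9 * 2.06722 = 475.25 K

475.25


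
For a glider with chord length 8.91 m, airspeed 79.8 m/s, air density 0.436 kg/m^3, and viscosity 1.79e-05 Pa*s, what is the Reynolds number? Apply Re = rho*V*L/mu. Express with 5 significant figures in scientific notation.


Step 1: Numerator = rho * V * L = 0.436 * 79.8 * 8.91 = 310.003848
Step 2: Re = 310.003848 / 1.79e-05
Step 3: Re = 1.7319e+07

1.7319e+07


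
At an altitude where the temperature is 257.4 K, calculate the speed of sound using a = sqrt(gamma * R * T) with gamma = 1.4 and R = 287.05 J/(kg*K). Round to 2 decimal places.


Step 1: gamma * R * T = 1.4 * 287.05 * 257.4 = 103441.338
Step 2: a = sqrt(103441.338) = 321.62 m/s

321.62


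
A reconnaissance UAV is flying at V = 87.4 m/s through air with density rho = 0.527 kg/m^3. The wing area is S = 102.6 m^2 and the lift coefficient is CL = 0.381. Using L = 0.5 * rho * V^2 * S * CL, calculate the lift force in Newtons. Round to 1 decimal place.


Step 1: Calculate dynamic pressure q = 0.5 * 0.527 * 87.4^2 = 0.5 * 0.527 * 7638.76 = 2012.8133 Pa
Step 2: Multiply by wing area and lift coefficient: L = 2012.8133 * 102.6 * 0.381
Step 3: L = 206514.6405 * 0.381 = 78682.1 N

78682.1


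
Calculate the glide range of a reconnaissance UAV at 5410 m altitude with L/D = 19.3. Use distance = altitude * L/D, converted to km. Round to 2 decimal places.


Step 1: Glide distance = altitude * L/D = 5410 * 19.3 = 104413.0 m
Step 2: Convert to km: 104413.0 / 1000 = 104.41 km

104.41


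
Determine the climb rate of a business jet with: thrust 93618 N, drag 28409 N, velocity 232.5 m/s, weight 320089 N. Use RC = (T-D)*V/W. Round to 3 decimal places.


Step 1: Excess thrust = T - D = 93618 - 28409 = 65209 N
Step 2: Excess power = 65209 * 232.5 = 15161092.5 W
Step 3: RC = 15161092.5 / 320089 = 47.365 m/s

47.365


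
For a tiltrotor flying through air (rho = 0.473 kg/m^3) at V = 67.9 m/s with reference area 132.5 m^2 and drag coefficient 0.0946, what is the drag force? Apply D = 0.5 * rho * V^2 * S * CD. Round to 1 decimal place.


Step 1: Dynamic pressure q = 0.5 * 0.473 * 67.9^2 = 1090.362 Pa
Step 2: Drag D = q * S * CD = 1090.362 * 132.5 * 0.0946
Step 3: D = 13667.1 N

13667.1


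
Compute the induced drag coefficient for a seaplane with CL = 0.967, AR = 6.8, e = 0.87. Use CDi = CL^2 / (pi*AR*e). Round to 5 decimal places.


Step 1: CL^2 = 0.967^2 = 0.935089
Step 2: pi * AR * e = 3.14159 * 6.8 * 0.87 = 18.585662
Step 3: CDi = 0.935089 / 18.585662 = 0.05031

0.05031


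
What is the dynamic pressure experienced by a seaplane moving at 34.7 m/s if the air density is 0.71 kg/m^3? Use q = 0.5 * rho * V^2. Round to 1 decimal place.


Step 1: V^2 = 34.7^2 = 1204.09
Step 2: q = 0.5 * 0.71 * 1204.09
Step 3: q = 427.5 Pa

427.5


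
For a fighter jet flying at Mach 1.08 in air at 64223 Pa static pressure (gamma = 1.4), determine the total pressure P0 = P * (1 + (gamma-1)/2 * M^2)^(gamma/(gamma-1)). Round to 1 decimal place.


Step 1: (gamma-1)/2 * M^2 = 0.2 * 1.1664 = 0.23328
Step 2: 1 + 0.23328 = 1.23328
Step 3: Exponent gamma/(gamma-1) = 3.5
Step 4: P0 = 64223 * 1.23328^3.5 = 133784.7 Pa

133784.7


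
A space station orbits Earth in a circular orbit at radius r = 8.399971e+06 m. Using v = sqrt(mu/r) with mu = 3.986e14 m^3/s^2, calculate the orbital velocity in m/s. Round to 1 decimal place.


Step 1: mu / r = 3.986e14 / 8.399971e+06 = 47452544.7766
Step 2: v = sqrt(47452544.7766) = 6888.6 m/s

6888.6


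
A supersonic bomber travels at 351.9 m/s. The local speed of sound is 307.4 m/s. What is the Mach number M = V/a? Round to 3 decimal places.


Step 1: M = V / a = 351.9 / 307.4
Step 2: M = 1.145

1.145


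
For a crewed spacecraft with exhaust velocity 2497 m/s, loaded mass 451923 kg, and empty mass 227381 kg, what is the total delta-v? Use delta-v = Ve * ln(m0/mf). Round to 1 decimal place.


Step 1: Mass ratio m0/mf = 451923 / 227381 = 1.987514
Step 2: ln(1.987514) = 0.686885
Step 3: delta-v = 2497 * 0.686885 = 1715.2 m/s

1715.2


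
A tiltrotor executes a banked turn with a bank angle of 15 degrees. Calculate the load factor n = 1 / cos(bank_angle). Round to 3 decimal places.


Step 1: Convert 15 degrees to radians = 0.261799
Step 2: cos(15 deg) = 0.965926
Step 3: n = 1 / 0.965926 = 1.035

1.035


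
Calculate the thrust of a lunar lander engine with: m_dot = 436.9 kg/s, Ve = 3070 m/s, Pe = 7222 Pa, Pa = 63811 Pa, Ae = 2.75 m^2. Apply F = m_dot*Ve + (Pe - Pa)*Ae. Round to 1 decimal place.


Step 1: Momentum thrust = m_dot * Ve = 436.9 * 3070 = 1341283.0 N
Step 2: Pressure thrust = (Pe - Pa) * Ae = (7222 - 63811) * 2.75 = -155619.75 N
Step 3: Total thrust F = 1341283.0 + -155619.75 = 1185663.3 N

1185663.3


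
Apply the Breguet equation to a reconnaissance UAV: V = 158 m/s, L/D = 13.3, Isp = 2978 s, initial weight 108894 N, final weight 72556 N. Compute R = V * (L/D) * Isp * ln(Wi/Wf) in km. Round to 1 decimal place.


Step 1: Coefficient = V * (L/D) * Isp = 158 * 13.3 * 2978 = 6257969.2 m
Step 2: Wi/Wf = 108894 / 72556 = 1.500827
Step 3: ln(1.500827) = 0.406016
Step 4: R = 6257969.2 * 0.406016 = 2540837.2 m = 2540.8 km

2540.8


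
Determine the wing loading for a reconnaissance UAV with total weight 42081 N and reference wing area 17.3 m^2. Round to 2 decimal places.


Step 1: Wing loading = W / S = 42081 / 17.3
Step 2: Wing loading = 2432.43 N/m^2

2432.43


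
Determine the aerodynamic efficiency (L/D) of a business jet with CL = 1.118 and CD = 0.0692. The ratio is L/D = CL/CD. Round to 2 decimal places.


Step 1: L/D = CL / CD = 1.118 / 0.0692
Step 2: L/D = 16.16

16.16


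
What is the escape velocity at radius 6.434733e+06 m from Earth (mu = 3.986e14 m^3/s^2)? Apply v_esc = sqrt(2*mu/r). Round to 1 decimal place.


Step 1: 2*mu/r = 2 * 3.986e14 / 6.434733e+06 = 123890144.3152
Step 2: v_esc = sqrt(123890144.3152) = 11130.6 m/s

11130.6


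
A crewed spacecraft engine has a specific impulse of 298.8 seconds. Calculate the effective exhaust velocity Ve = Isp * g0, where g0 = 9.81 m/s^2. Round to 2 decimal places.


Step 1: Ve = Isp * g0 = 298.8 * 9.81
Step 2: Ve = 2931.23 m/s

2931.23


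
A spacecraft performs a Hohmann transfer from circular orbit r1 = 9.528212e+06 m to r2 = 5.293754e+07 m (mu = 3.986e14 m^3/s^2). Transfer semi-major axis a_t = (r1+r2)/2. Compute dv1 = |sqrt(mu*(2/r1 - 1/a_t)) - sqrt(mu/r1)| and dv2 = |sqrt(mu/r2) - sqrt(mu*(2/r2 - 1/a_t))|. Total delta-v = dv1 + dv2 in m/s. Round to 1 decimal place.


Step 1: Transfer semi-major axis a_t = (9.528212e+06 + 5.293754e+07) / 2 = 3.123288e+07 m
Step 2: v1 (circular at r1) = sqrt(mu/r1) = 6467.89 m/s
Step 3: v_t1 = sqrt(mu*(2/r1 - 1/a_t)) = 8420.52 m/s
Step 4: dv1 = |8420.52 - 6467.89| = 1952.62 m/s
Step 5: v2 (circular at r2) = 2744.02 m/s, v_t2 = 1515.61 m/s
Step 6: dv2 = |2744.02 - 1515.61| = 1228.41 m/s
Step 7: Total delta-v = 1952.62 + 1228.41 = 3181.0 m/s

3181.0


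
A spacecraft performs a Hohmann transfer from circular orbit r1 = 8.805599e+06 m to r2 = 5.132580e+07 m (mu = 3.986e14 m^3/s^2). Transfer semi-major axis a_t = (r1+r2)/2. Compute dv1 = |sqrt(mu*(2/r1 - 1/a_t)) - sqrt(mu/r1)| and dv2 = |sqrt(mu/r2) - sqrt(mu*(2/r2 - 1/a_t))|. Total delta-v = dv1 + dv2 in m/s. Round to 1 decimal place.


Step 1: Transfer semi-major axis a_t = (8.805599e+06 + 5.132580e+07) / 2 = 3.006570e+07 m
Step 2: v1 (circular at r1) = sqrt(mu/r1) = 6728.05 m/s
Step 3: v_t1 = sqrt(mu*(2/r1 - 1/a_t)) = 8790.66 m/s
Step 4: dv1 = |8790.66 - 6728.05| = 2062.61 m/s
Step 5: v2 (circular at r2) = 2786.77 m/s, v_t2 = 1508.15 m/s
Step 6: dv2 = |2786.77 - 1508.15| = 1278.62 m/s
Step 7: Total delta-v = 2062.61 + 1278.62 = 3341.2 m/s

3341.2


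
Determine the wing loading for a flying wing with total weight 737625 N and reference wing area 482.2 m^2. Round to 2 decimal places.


Step 1: Wing loading = W / S = 737625 / 482.2
Step 2: Wing loading = 1529.71 N/m^2

1529.71


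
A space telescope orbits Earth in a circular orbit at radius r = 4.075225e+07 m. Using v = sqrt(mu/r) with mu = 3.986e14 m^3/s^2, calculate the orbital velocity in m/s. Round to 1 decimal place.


Step 1: mu / r = 3.986e14 / 4.075225e+07 = 9781055.0338
Step 2: v = sqrt(9781055.0338) = 3127.5 m/s

3127.5


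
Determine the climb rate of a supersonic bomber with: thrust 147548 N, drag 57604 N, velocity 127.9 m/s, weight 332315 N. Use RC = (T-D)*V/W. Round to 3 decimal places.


Step 1: Excess thrust = T - D = 147548 - 57604 = 89944 N
Step 2: Excess power = 89944 * 127.9 = 11503837.6 W
Step 3: RC = 11503837.6 / 332315 = 34.617 m/s

34.617


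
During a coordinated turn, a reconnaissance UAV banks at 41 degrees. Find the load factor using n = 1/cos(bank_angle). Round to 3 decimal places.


Step 1: Convert 41 degrees to radians = 0.715585
Step 2: cos(41 deg) = 0.75471
Step 3: n = 1 / 0.75471 = 1.325

1.325


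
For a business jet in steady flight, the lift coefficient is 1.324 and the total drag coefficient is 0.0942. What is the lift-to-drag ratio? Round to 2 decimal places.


Step 1: L/D = CL / CD = 1.324 / 0.0942
Step 2: L/D = 14.06

14.06


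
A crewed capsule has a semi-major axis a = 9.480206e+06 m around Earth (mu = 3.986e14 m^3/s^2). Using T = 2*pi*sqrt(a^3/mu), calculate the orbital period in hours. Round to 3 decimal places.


Step 1: a^3 / mu = 8.520269e+20 / 3.986e14 = 2.137549e+06
Step 2: sqrt(2.137549e+06) = 1462.0358 s
Step 3: T = 2*pi * 1462.0358 = 9186.24 s
Step 4: T in hours = 9186.24 / 3600 = 2.552 hours

2.552


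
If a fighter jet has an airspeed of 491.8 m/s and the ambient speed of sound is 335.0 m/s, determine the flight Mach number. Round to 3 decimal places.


Step 1: M = V / a = 491.8 / 335.0
Step 2: M = 1.468

1.468


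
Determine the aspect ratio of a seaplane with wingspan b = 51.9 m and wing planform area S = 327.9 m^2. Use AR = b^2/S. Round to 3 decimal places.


Step 1: b^2 = 51.9^2 = 2693.61
Step 2: AR = 2693.61 / 327.9 = 8.215

8.215


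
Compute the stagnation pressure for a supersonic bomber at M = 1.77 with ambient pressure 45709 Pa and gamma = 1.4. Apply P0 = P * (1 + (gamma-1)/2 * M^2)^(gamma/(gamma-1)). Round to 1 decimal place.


Step 1: (gamma-1)/2 * M^2 = 0.2 * 3.1329 = 0.62658
Step 2: 1 + 0.62658 = 1.62658
Step 3: Exponent gamma/(gamma-1) = 3.5
Step 4: P0 = 45709 * 1.62658^3.5 = 250879.8 Pa

250879.8


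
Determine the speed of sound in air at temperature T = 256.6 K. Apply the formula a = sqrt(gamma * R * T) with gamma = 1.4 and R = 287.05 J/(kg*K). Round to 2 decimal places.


Step 1: gamma * R * T = 1.4 * 287.05 * 256.6 = 103119.842
Step 2: a = sqrt(103119.842) = 321.12 m/s

321.12


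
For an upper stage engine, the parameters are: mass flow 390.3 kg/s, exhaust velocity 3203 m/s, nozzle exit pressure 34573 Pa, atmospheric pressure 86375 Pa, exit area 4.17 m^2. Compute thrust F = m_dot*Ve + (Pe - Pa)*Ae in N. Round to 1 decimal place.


Step 1: Momentum thrust = m_dot * Ve = 390.3 * 3203 = 1250130.9 N
Step 2: Pressure thrust = (Pe - Pa) * Ae = (34573 - 86375) * 4.17 = -216014.34 N
Step 3: Total thrust F = 1250130.9 + -216014.34 = 1034116.6 N

1034116.6


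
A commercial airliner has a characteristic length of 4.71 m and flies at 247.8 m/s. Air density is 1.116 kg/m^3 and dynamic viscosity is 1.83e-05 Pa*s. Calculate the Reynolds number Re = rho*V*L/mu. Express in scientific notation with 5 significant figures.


Step 1: Numerator = rho * V * L = 1.116 * 247.8 * 4.71 = 1302.526008
Step 2: Re = 1302.526008 / 1.83e-05
Step 3: Re = 7.1176e+07

7.1176e+07


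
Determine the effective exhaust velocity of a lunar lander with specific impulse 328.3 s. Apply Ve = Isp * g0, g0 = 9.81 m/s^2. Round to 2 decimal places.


Step 1: Ve = Isp * g0 = 328.3 * 9.81
Step 2: Ve = 3220.62 m/s

3220.62


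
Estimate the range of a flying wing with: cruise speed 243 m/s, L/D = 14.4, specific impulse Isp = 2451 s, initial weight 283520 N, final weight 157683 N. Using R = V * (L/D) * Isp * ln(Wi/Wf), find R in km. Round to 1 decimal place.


Step 1: Coefficient = V * (L/D) * Isp = 243 * 14.4 * 2451 = 8576539.2 m
Step 2: Wi/Wf = 283520 / 157683 = 1.798038
Step 3: ln(1.798038) = 0.586696
Step 4: R = 8576539.2 * 0.586696 = 5031821.1 m = 5031.8 km

5031.8


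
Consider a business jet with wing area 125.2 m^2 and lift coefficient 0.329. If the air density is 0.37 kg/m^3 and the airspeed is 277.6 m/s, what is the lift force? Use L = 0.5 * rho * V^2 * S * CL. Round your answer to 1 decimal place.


Step 1: Calculate dynamic pressure q = 0.5 * 0.37 * 277.6^2 = 0.5 * 0.37 * 77061.76 = 14256.4256 Pa
Step 2: Multiply by wing area and lift coefficient: L = 14256.4256 * 125.2 * 0.329
Step 3: L = 1784904.4851 * 0.329 = 587233.6 N

587233.6


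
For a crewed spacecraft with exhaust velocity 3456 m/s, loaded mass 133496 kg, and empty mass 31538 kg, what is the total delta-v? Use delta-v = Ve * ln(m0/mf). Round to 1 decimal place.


Step 1: Mass ratio m0/mf = 133496 / 31538 = 4.232862
Step 2: ln(4.232862) = 1.442878
Step 3: delta-v = 3456 * 1.442878 = 4986.6 m/s

4986.6


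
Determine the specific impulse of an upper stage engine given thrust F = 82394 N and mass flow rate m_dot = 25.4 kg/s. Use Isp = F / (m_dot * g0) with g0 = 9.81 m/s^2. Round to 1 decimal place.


Step 1: m_dot * g0 = 25.4 * 9.81 = 249.17
Step 2: Isp = 82394 / 249.17 = 330.7 s

330.7


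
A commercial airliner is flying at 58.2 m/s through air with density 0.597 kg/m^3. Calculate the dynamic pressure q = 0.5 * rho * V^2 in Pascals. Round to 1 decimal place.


Step 1: V^2 = 58.2^2 = 3387.24
Step 2: q = 0.5 * 0.597 * 3387.24
Step 3: q = 1011.1 Pa

1011.1


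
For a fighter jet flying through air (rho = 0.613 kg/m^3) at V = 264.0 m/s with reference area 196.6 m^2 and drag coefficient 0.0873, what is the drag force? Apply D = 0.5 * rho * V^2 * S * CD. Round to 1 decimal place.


Step 1: Dynamic pressure q = 0.5 * 0.613 * 264.0^2 = 21361.824 Pa
Step 2: Drag D = q * S * CD = 21361.824 * 196.6 * 0.0873
Step 3: D = 366636.8 N

366636.8


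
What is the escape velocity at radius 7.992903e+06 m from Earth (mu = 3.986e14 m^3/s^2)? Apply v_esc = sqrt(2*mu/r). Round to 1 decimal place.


Step 1: 2*mu/r = 2 * 3.986e14 / 7.992903e+06 = 99738480.4995
Step 2: v_esc = sqrt(99738480.4995) = 9986.9 m/s

9986.9


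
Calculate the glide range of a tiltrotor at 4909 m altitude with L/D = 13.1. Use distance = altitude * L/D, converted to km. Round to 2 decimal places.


Step 1: Glide distance = altitude * L/D = 4909 * 13.1 = 64307.9 m
Step 2: Convert to km: 64307.9 / 1000 = 64.31 km

64.31


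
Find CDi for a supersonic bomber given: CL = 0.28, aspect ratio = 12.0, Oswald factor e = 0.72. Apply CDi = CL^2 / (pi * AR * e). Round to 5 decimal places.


Step 1: CL^2 = 0.28^2 = 0.0784
Step 2: pi * AR * e = 3.14159 * 12.0 * 0.72 = 27.143361
Step 3: CDi = 0.0784 / 27.143361 = 0.00289

0.00289


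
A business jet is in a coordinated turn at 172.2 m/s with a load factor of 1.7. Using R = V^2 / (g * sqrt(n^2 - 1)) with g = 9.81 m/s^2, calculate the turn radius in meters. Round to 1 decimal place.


Step 1: V^2 = 172.2^2 = 29652.84
Step 2: n^2 - 1 = 1.7^2 - 1 = 1.89
Step 3: sqrt(1.89) = 1.374773
Step 4: R = 29652.84 / (9.81 * 1.374773) = 2198.7 m

2198.7


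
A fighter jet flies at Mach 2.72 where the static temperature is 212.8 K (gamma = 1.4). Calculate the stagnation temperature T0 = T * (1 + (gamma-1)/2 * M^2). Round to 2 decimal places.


Step 1: (gamma-1)/2 = 0.2
Step 2: M^2 = 7.3984
Step 3: 1 + 0.2 * 7.3984 = 2.47968
Step 4: T0 = 212.8 * 2.47968 = 527.68 K

527.68


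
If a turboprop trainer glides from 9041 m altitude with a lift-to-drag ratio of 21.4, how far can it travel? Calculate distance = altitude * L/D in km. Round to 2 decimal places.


Step 1: Glide distance = altitude * L/D = 9041 * 21.4 = 193477.4 m
Step 2: Convert to km: 193477.4 / 1000 = 193.48 km

193.48


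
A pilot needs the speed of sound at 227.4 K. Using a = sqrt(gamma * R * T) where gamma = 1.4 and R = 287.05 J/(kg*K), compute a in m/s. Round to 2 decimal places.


Step 1: gamma * R * T = 1.4 * 287.05 * 227.4 = 91385.238
Step 2: a = sqrt(91385.238) = 302.30 m/s

302.30


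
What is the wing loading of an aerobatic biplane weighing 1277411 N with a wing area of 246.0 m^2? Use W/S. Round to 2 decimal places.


Step 1: Wing loading = W / S = 1277411 / 246.0
Step 2: Wing loading = 5192.73 N/m^2

5192.73


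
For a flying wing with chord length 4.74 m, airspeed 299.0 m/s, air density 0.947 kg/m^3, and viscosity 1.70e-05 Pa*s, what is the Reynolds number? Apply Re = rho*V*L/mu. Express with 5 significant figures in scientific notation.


Step 1: Numerator = rho * V * L = 0.947 * 299.0 * 4.74 = 1342.14522
Step 2: Re = 1342.14522 / 1.70e-05
Step 3: Re = 7.8950e+07

7.8950e+07


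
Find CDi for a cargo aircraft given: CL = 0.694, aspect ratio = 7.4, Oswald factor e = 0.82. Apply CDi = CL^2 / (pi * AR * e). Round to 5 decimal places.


Step 1: CL^2 = 0.694^2 = 0.481636
Step 2: pi * AR * e = 3.14159 * 7.4 * 0.82 = 19.063184
Step 3: CDi = 0.481636 / 19.063184 = 0.02527

0.02527


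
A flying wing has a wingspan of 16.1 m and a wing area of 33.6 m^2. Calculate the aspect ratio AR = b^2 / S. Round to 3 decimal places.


Step 1: b^2 = 16.1^2 = 259.21
Step 2: AR = 259.21 / 33.6 = 7.715

7.715


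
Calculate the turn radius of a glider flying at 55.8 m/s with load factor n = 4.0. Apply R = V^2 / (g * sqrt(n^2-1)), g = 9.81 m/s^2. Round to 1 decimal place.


Step 1: V^2 = 55.8^2 = 3113.64
Step 2: n^2 - 1 = 4.0^2 - 1 = 15.0
Step 3: sqrt(15.0) = 3.872983
Step 4: R = 3113.64 / (9.81 * 3.872983) = 82.0 m

82.0


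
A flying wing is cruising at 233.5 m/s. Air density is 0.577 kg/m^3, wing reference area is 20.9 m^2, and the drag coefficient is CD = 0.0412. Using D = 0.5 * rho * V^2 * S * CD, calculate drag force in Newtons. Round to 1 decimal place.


Step 1: Dynamic pressure q = 0.5 * 0.577 * 233.5^2 = 15729.6691 Pa
Step 2: Drag D = q * S * CD = 15729.6691 * 20.9 * 0.0412
Step 3: D = 13544.5 N

13544.5


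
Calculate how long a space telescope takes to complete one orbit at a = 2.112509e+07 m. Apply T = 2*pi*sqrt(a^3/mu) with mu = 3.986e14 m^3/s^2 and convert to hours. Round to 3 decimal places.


Step 1: a^3 / mu = 9.427482e+21 / 3.986e14 = 2.365148e+07
Step 2: sqrt(2.365148e+07) = 4863.2792 s
Step 3: T = 2*pi * 4863.2792 = 30556.88 s
Step 4: T in hours = 30556.88 / 3600 = 8.488 hours

8.488


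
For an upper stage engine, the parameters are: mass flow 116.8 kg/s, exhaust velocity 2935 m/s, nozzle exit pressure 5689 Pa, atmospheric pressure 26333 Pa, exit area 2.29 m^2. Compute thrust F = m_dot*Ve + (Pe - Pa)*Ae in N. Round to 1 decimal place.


Step 1: Momentum thrust = m_dot * Ve = 116.8 * 2935 = 342808.0 N
Step 2: Pressure thrust = (Pe - Pa) * Ae = (5689 - 26333) * 2.29 = -47274.76 N
Step 3: Total thrust F = 342808.0 + -47274.76 = 295533.2 N

295533.2


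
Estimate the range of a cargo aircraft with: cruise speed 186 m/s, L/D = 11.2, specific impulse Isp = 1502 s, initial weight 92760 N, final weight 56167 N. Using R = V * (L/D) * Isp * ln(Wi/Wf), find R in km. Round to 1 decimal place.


Step 1: Coefficient = V * (L/D) * Isp = 186 * 11.2 * 1502 = 3128966.4 m
Step 2: Wi/Wf = 92760 / 56167 = 1.651504
Step 3: ln(1.651504) = 0.501686
Step 4: R = 3128966.4 * 0.501686 = 1569759.0 m = 1569.8 km

1569.8


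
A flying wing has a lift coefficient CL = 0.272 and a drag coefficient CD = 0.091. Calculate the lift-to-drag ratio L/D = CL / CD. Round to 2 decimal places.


Step 1: L/D = CL / CD = 0.272 / 0.091
Step 2: L/D = 2.99

2.99


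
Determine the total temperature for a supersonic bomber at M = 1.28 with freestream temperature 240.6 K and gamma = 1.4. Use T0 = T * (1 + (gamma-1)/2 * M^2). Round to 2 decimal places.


Step 1: (gamma-1)/2 = 0.2
Step 2: M^2 = 1.6384
Step 3: 1 + 0.2 * 1.6384 = 1.32768
Step 4: T0 = 240.6 * 1.32768 = 319.44 K

319.44


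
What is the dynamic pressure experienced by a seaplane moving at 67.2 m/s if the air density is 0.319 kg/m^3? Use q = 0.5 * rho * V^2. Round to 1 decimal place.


Step 1: V^2 = 67.2^2 = 4515.84
Step 2: q = 0.5 * 0.319 * 4515.84
Step 3: q = 720.3 Pa

720.3


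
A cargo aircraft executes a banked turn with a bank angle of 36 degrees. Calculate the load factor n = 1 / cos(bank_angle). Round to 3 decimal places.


Step 1: Convert 36 degrees to radians = 0.628319
Step 2: cos(36 deg) = 0.809017
Step 3: n = 1 / 0.809017 = 1.236

1.236


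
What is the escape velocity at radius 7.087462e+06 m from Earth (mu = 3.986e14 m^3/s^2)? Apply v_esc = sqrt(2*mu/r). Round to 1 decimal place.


Step 1: 2*mu/r = 2 * 3.986e14 / 7.087462e+06 = 112480320.8821
Step 2: v_esc = sqrt(112480320.8821) = 10605.7 m/s

10605.7


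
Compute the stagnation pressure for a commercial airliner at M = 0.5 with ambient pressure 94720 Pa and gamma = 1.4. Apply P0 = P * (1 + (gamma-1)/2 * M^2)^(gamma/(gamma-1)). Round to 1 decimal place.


Step 1: (gamma-1)/2 * M^2 = 0.2 * 0.25 = 0.05
Step 2: 1 + 0.05 = 1.05
Step 3: Exponent gamma/(gamma-1) = 3.5
Step 4: P0 = 94720 * 1.05^3.5 = 112358.1 Pa

112358.1


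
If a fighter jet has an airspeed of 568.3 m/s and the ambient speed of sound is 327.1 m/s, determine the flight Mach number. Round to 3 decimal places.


Step 1: M = V / a = 568.3 / 327.1
Step 2: M = 1.737

1.737


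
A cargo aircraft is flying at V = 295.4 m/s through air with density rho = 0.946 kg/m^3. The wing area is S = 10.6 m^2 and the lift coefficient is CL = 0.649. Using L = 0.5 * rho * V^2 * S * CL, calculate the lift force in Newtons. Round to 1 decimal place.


Step 1: Calculate dynamic pressure q = 0.5 * 0.946 * 295.4^2 = 0.5 * 0.946 * 87261.16 = 41274.5287 Pa
Step 2: Multiply by wing area and lift coefficient: L = 41274.5287 * 10.6 * 0.649
Step 3: L = 437510.004 * 0.649 = 283944.0 N

283944.0


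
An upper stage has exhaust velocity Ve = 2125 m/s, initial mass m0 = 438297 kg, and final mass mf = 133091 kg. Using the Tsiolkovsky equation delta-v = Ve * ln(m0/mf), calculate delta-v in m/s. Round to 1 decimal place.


Step 1: Mass ratio m0/mf = 438297 / 133091 = 3.293213
Step 2: ln(3.293213) = 1.191864
Step 3: delta-v = 2125 * 1.191864 = 2532.7 m/s

2532.7


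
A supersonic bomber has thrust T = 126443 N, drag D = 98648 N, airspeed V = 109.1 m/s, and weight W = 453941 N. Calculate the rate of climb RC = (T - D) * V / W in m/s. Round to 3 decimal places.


Step 1: Excess thrust = T - D = 126443 - 98648 = 27795 N
Step 2: Excess power = 27795 * 109.1 = 3032434.5 W
Step 3: RC = 3032434.5 / 453941 = 6.680 m/s

6.680


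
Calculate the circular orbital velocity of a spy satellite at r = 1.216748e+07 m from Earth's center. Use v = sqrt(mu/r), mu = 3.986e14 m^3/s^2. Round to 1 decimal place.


Step 1: mu / r = 3.986e14 / 1.216748e+07 = 32759453.8886
Step 2: v = sqrt(32759453.8886) = 5723.6 m/s

5723.6


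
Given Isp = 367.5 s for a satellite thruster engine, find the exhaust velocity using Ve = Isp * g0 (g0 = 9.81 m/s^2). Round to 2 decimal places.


Step 1: Ve = Isp * g0 = 367.5 * 9.81
Step 2: Ve = 3605.18 m/s

3605.18


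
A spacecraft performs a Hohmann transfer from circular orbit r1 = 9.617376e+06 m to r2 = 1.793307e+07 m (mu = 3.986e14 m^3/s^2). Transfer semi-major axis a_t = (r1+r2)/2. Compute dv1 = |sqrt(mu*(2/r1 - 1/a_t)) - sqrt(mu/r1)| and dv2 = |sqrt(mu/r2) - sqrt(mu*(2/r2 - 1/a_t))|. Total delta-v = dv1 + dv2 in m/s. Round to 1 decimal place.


Step 1: Transfer semi-major axis a_t = (9.617376e+06 + 1.793307e+07) / 2 = 1.377522e+07 m
Step 2: v1 (circular at r1) = sqrt(mu/r1) = 6437.84 m/s
Step 3: v_t1 = sqrt(mu*(2/r1 - 1/a_t)) = 7345.45 m/s
Step 4: dv1 = |7345.45 - 6437.84| = 907.61 m/s
Step 5: v2 (circular at r2) = 4714.56 m/s, v_t2 = 3939.31 m/s
Step 6: dv2 = |4714.56 - 3939.31| = 775.25 m/s
Step 7: Total delta-v = 907.61 + 775.25 = 1682.9 m/s

1682.9


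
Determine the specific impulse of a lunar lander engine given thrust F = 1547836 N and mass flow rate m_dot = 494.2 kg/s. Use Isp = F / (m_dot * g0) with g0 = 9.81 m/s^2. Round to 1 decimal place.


Step 1: m_dot * g0 = 494.2 * 9.81 = 4848.1
Step 2: Isp = 1547836 / 4848.1 = 319.3 s

319.3


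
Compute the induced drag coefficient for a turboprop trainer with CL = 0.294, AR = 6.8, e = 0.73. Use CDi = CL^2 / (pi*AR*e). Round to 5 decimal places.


Step 1: CL^2 = 0.294^2 = 0.086436
Step 2: pi * AR * e = 3.14159 * 6.8 * 0.73 = 15.594866
Step 3: CDi = 0.086436 / 15.594866 = 0.00554

0.00554


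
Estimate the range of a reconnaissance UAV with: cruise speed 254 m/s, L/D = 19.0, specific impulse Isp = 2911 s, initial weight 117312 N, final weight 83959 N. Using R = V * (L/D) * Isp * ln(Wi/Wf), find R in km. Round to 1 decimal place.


Step 1: Coefficient = V * (L/D) * Isp = 254 * 19.0 * 2911 = 14048486.0 m
Step 2: Wi/Wf = 117312 / 83959 = 1.397253
Step 3: ln(1.397253) = 0.334508
Step 4: R = 14048486.0 * 0.334508 = 4699337.5 m = 4699.3 km

4699.3


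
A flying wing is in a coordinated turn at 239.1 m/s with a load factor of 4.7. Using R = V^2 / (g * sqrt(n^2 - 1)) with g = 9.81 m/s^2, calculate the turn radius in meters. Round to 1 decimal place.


Step 1: V^2 = 239.1^2 = 57168.81
Step 2: n^2 - 1 = 4.7^2 - 1 = 21.09
Step 3: sqrt(21.09) = 4.592385
Step 4: R = 57168.81 / (9.81 * 4.592385) = 1269.0 m

1269.0


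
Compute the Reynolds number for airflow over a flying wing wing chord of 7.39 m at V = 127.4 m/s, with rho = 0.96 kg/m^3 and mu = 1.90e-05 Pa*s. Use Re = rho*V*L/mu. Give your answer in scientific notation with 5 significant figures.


Step 1: Numerator = rho * V * L = 0.96 * 127.4 * 7.39 = 903.82656
Step 2: Re = 903.82656 / 1.90e-05
Step 3: Re = 4.7570e+07

4.7570e+07


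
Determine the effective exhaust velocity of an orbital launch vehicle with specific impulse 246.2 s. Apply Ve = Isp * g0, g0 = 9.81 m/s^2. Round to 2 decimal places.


Step 1: Ve = Isp * g0 = 246.2 * 9.81
Step 2: Ve = 2415.22 m/s

2415.22


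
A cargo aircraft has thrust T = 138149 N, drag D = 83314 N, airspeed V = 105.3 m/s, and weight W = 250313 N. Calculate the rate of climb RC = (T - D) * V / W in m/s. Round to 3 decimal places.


Step 1: Excess thrust = T - D = 138149 - 83314 = 54835 N
Step 2: Excess power = 54835 * 105.3 = 5774125.5 W
Step 3: RC = 5774125.5 / 250313 = 23.068 m/s

23.068


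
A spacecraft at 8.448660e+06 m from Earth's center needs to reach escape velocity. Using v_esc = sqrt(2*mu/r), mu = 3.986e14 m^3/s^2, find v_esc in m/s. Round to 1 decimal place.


Step 1: 2*mu/r = 2 * 3.986e14 / 8.448660e+06 = 94358158.5719
Step 2: v_esc = sqrt(94358158.5719) = 9713.8 m/s

9713.8


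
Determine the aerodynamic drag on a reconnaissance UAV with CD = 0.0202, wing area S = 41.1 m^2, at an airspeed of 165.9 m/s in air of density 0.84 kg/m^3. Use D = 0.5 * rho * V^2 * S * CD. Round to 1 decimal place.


Step 1: Dynamic pressure q = 0.5 * 0.84 * 165.9^2 = 11559.5802 Pa
Step 2: Drag D = q * S * CD = 11559.5802 * 41.1 * 0.0202
Step 3: D = 9597.0 N

9597.0


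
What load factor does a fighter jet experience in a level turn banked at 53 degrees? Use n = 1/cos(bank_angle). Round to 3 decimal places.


Step 1: Convert 53 degrees to radians = 0.925025
Step 2: cos(53 deg) = 0.601815
Step 3: n = 1 / 0.601815 = 1.662

1.662
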